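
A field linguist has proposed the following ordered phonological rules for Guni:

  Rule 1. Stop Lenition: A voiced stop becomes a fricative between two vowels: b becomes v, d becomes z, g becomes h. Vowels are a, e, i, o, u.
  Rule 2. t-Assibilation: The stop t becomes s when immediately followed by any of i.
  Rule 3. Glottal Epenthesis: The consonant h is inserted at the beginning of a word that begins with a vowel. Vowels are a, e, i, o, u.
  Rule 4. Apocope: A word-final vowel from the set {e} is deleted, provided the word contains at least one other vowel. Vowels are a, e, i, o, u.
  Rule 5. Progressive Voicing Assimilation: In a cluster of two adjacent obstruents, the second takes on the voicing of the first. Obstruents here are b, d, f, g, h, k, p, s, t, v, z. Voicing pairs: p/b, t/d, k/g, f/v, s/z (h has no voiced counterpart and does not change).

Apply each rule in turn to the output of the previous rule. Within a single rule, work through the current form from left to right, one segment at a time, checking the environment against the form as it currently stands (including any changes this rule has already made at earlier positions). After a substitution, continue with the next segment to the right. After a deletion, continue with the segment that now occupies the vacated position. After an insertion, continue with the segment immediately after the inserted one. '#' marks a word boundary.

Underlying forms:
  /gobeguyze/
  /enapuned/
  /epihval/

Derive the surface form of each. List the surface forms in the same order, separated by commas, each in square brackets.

[govehuyz], [henapuned], [hepihfal]

/gobeguyze/:
  Rule 1 Stop Lenition: [gobeguyze] → [govehuyze]
  Rule 2 t-Assibilation: no change — [govehuyze]
  Rule 3 Glottal Epenthesis: no change — [govehuyze]
  Rule 4 Apocope: [govehuyze] → [govehuyz]
  Rule 5 Progressive Voicing Assimilation: no change — [govehuyz]
/enapuned/:
  Rule 1 Stop Lenition: no change — [enapuned]
  Rule 2 t-Assibilation: no change — [enapuned]
  Rule 3 Glottal Epenthesis: [enapuned] → [henapuned]
  Rule 4 Apocope: no change — [henapuned]
  Rule 5 Progressive Voicing Assimilation: no change — [henapuned]
/epihval/:
  Rule 1 Stop Lenition: no change — [epihval]
  Rule 2 t-Assibilation: no change — [epihval]
  Rule 3 Glottal Epenthesis: [epihval] → [hepihval]
  Rule 4 Apocope: no change — [hepihval]
  Rule 5 Progressive Voicing Assimilation: [hepihval] → [hepihfal]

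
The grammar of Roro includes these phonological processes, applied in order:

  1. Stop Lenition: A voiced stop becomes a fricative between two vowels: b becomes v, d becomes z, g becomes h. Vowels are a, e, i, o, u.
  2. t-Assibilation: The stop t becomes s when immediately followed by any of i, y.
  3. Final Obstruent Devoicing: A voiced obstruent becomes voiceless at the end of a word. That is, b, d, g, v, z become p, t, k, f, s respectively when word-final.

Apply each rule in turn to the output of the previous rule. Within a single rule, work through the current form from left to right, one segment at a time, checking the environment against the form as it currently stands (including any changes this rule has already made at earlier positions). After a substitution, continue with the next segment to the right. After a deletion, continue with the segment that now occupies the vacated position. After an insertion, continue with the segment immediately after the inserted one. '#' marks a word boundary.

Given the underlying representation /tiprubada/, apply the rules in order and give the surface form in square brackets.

1 Stop Lenition: [tiprubada] → [tipruvaza]
2 t-Assibilation: [tipruvaza] → [sipruvaza]
3 Final Obstruent Devoicing: no change — [sipruvaza]

[sipruvaza]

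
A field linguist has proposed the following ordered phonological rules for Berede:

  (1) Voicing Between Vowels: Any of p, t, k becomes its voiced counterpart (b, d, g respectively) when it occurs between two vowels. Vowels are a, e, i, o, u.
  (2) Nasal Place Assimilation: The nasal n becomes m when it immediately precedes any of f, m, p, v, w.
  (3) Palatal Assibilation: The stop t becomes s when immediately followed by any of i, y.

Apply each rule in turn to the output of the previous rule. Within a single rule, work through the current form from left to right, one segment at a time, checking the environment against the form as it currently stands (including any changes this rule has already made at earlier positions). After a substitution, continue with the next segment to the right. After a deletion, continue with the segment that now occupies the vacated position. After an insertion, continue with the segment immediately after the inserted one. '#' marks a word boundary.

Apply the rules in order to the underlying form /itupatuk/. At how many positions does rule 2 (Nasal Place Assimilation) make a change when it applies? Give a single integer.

(1) Voicing Between Vowels: [itupatuk] → [idubaduk]
(2) Nasal Place Assimilation: no change — [idubaduk]
(3) Palatal Assibilation: no change — [idubaduk]
Rule 2 changed 0 position(s).

0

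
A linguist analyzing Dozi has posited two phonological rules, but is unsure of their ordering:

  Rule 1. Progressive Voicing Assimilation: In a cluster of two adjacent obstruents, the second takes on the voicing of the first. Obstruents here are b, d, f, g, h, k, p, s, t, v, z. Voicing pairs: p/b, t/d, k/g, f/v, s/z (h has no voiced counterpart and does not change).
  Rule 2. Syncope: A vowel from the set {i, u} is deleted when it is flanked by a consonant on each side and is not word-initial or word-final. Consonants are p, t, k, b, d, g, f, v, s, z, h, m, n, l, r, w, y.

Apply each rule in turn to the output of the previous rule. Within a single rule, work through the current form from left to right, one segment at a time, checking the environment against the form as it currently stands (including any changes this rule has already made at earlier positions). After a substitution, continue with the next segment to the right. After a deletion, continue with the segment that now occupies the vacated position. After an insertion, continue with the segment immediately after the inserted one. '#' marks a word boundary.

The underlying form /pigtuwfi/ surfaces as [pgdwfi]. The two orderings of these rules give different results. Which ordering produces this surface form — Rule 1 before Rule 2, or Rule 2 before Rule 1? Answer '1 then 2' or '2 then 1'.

Order 1 then 2:
  1 Progressive Voicing Assimilation: [pigtuwfi] → [pigduwfi]
  2 Syncope: [pigduwfi] → [pgdwfi]
  result: [pgdwfi]
Order 2 then 1:
  2 Syncope: [pigtuwfi] → [pgtwfi]
  1 Progressive Voicing Assimilation: [pgtwfi] → [pktwfi]
  result: [pktwfi]

1 then 2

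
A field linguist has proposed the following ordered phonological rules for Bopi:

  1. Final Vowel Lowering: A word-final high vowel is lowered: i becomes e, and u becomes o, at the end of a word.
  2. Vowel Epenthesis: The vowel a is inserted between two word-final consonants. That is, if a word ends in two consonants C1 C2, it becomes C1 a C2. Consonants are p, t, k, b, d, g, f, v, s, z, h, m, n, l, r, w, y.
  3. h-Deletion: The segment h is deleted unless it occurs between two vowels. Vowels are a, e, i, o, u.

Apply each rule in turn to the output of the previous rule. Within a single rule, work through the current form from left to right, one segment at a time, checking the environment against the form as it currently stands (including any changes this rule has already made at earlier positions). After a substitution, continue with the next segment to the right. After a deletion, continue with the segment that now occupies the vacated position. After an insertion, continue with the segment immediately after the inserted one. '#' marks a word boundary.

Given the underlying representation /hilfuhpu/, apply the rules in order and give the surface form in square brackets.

[ilfupo]

1 Final Vowel Lowering: [hilfuhpu] → [hilfuhpo]
2 Vowel Epenthesis: no change — [hilfuhpo]
3 h-Deletion: [hilfuhpo] → [ilfupo]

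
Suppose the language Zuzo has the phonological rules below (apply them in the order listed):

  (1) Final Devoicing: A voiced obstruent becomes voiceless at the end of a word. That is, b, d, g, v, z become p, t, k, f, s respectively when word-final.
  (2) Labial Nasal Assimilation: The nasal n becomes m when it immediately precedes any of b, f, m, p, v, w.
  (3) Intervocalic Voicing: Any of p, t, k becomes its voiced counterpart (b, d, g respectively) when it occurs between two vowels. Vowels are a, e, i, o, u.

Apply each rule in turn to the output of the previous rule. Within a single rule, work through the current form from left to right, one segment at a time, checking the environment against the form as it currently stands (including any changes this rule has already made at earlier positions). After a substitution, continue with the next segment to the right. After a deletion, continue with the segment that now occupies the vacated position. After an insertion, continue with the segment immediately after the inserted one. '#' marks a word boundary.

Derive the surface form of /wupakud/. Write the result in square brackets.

(1) Final Devoicing: [wupakud] → [wupakut]
(2) Labial Nasal Assimilation: no change — [wupakut]
(3) Intervocalic Voicing: [wupakut] → [wubagut]

[wubagut]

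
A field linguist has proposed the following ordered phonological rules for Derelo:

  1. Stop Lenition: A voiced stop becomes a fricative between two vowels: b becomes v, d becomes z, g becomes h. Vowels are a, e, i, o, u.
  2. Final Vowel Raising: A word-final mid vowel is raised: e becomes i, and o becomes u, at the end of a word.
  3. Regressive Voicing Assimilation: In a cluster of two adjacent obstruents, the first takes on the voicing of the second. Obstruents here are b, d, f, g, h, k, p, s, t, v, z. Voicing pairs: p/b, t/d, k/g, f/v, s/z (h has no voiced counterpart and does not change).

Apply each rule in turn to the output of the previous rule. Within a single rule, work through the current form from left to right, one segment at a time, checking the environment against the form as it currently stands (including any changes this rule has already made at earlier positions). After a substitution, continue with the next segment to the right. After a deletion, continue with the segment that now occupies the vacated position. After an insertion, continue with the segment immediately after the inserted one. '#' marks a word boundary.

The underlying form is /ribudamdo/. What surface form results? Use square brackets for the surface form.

1 Stop Lenition: [ribudamdo] → [rivuzamdo]
2 Final Vowel Raising: [rivuzamdo] → [rivuzamdu]
3 Regressive Voicing Assimilation: no change — [rivuzamdu]

[rivuzamdu]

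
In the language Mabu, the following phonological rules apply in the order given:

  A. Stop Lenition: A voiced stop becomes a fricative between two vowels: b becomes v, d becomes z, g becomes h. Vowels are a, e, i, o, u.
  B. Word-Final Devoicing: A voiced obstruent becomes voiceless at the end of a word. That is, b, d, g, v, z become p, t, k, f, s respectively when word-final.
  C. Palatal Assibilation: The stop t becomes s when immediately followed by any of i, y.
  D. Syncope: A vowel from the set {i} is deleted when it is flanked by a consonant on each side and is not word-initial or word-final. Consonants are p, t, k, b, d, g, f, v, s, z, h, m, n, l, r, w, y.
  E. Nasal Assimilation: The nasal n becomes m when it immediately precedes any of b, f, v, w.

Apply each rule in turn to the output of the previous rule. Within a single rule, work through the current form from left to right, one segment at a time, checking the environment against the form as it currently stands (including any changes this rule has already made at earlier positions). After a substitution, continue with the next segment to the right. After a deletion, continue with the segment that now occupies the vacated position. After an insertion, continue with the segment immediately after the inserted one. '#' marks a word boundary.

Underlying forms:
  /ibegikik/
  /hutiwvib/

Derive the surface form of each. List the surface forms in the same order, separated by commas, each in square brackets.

/ibegikik/:
  A Stop Lenition: [ibegikik] → [ivehikik]
  B Word-Final Devoicing: no change — [ivehikik]
  C Palatal Assibilation: no change — [ivehikik]
  D Syncope: [ivehikik] → [ivehkk]
  E Nasal Assimilation: no change — [ivehkk]
/hutiwvib/:
  A Stop Lenition: no change — [hutiwvib]
  B Word-Final Devoicing: [hutiwvib] → [hutiwvip]
  C Palatal Assibilation: [hutiwvip] → [husiwvip]
  D Syncope: [husiwvip] → [huswvp]
  E Nasal Assimilation: no change — [huswvp]

[ivehkk], [huswvp]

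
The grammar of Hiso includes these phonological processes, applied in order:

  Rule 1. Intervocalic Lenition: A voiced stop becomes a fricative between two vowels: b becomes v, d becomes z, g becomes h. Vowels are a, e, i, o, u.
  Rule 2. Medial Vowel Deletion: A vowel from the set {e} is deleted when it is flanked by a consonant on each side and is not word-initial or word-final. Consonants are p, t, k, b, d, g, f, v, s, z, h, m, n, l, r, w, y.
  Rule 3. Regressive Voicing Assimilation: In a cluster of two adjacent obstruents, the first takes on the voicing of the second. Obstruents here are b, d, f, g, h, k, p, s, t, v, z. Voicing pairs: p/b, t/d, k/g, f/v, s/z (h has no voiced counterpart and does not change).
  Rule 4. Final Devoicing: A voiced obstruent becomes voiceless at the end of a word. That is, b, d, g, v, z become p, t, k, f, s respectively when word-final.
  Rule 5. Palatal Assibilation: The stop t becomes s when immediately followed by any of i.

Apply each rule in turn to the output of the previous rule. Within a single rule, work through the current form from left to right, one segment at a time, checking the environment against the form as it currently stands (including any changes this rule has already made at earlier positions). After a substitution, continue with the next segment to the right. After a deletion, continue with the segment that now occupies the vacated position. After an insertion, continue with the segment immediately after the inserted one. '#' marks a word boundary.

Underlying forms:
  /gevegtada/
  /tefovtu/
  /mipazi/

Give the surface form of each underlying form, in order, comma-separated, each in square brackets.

[gvktaza], [tfoftu], [mipazi]

/gevegtada/:
  Rule 1 Intervocalic Lenition: [gevegtada] → [gevegtaza]
  Rule 2 Medial Vowel Deletion: [gevegtaza] → [gvgtaza]
  Rule 3 Regressive Voicing Assimilation: [gvgtaza] → [gvktaza]
  Rule 4 Final Devoicing: no change — [gvktaza]
  Rule 5 Palatal Assibilation: no change — [gvktaza]
/tefovtu/:
  Rule 1 Intervocalic Lenition: no change — [tefovtu]
  Rule 2 Medial Vowel Deletion: [tefovtu] → [tfovtu]
  Rule 3 Regressive Voicing Assimilation: [tfovtu] → [tfoftu]
  Rule 4 Final Devoicing: no change — [tfoftu]
  Rule 5 Palatal Assibilation: no change — [tfoftu]
/mipazi/:
  Rule 1 Intervocalic Lenition: no change — [mipazi]
  Rule 2 Medial Vowel Deletion: no change — [mipazi]
  Rule 3 Regressive Voicing Assimilation: no change — [mipazi]
  Rule 4 Final Devoicing: no change — [mipazi]
  Rule 5 Palatal Assibilation: no change — [mipazi]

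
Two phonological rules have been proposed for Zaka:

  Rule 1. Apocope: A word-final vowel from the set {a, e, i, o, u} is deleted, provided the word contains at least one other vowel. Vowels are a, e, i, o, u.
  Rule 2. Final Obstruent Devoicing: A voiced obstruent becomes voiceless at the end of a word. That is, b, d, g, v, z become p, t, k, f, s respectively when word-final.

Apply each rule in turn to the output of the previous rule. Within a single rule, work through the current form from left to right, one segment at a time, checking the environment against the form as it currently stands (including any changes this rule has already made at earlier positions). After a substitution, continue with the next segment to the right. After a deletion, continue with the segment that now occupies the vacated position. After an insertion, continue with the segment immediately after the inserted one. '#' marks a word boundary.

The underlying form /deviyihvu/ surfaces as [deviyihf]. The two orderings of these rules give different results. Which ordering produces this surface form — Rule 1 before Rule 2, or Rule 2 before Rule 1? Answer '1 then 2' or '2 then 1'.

1 then 2

Order 1 then 2:
  1 Apocope: [deviyihvu] → [deviyihv]
  2 Final Obstruent Devoicing: [deviyihv] → [deviyihf]
  result: [deviyihf]
Order 2 then 1:
  2 Final Obstruent Devoicing: no change — [deviyihvu]
  1 Apocope: [deviyihvu] → [deviyihv]
  result: [deviyihv]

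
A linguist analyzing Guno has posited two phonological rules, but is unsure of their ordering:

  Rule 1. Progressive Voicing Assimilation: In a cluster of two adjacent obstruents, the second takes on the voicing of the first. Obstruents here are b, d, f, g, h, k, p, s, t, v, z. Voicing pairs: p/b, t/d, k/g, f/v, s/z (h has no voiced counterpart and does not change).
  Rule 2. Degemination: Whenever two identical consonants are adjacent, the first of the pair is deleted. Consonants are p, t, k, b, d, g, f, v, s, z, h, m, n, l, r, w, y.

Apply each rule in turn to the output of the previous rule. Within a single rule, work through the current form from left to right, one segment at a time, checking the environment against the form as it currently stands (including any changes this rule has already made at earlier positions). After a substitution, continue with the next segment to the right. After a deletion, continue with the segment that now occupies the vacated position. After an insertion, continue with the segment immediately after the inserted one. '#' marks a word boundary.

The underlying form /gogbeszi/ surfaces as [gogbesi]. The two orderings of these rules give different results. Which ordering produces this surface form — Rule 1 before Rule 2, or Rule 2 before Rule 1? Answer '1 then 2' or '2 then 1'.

1 then 2

Order 1 then 2:
  1 Progressive Voicing Assimilation: [gogbeszi] → [gogbessi]
  2 Degemination: [gogbessi] → [gogbesi]
  result: [gogbesi]
Order 2 then 1:
  2 Degemination: no change — [gogbeszi]
  1 Progressive Voicing Assimilation: [gogbeszi] → [gogbessi]
  result: [gogbessi]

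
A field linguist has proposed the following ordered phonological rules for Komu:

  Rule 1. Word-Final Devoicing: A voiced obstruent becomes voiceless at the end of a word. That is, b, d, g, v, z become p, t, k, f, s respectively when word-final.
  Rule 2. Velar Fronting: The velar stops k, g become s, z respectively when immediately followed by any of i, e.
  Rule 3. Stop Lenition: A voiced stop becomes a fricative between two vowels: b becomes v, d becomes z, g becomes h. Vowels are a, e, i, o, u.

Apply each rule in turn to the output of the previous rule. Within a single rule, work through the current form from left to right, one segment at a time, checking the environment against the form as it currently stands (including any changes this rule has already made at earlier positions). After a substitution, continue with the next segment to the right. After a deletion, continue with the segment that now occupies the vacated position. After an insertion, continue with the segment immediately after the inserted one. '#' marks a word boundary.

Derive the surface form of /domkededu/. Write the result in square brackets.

Rule 1 Word-Final Devoicing: no change — [domkededu]
Rule 2 Velar Fronting: [domkededu] → [domsededu]
Rule 3 Stop Lenition: [domsededu] → [domsezezu]

[domsezezu]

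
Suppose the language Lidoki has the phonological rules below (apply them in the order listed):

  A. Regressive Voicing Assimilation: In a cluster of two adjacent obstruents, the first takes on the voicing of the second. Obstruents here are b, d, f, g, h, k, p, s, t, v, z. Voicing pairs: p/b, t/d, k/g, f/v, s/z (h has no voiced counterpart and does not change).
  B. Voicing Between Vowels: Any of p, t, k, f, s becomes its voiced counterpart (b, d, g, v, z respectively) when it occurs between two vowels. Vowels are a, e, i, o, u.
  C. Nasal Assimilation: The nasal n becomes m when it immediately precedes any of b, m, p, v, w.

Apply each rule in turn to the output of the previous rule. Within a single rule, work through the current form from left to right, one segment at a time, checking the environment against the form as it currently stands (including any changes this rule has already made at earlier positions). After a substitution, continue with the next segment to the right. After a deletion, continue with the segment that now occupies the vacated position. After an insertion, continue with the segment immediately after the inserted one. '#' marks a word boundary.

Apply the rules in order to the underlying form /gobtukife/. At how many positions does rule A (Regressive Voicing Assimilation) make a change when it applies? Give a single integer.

A Regressive Voicing Assimilation: [gobtukife] → [goptukife]
B Voicing Between Vowels: [goptukife] → [goptugive]
C Nasal Assimilation: no change — [goptugive]
Rule A changed 1 position(s).

1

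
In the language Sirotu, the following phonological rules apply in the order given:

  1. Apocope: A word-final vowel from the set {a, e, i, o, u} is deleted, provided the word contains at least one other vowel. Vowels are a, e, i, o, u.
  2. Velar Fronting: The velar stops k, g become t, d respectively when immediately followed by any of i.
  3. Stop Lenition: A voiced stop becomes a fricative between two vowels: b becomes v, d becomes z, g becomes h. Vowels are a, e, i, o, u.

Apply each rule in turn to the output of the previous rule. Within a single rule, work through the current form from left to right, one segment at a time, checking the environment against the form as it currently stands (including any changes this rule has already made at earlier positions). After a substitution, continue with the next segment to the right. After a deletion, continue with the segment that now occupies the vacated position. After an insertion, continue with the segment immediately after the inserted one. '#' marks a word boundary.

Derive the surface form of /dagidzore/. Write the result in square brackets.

1 Apocope: [dagidzore] → [dagidzor]
2 Velar Fronting: [dagidzor] → [dadidzor]
3 Stop Lenition: [dadidzor] → [dazidzor]

[dazidzor]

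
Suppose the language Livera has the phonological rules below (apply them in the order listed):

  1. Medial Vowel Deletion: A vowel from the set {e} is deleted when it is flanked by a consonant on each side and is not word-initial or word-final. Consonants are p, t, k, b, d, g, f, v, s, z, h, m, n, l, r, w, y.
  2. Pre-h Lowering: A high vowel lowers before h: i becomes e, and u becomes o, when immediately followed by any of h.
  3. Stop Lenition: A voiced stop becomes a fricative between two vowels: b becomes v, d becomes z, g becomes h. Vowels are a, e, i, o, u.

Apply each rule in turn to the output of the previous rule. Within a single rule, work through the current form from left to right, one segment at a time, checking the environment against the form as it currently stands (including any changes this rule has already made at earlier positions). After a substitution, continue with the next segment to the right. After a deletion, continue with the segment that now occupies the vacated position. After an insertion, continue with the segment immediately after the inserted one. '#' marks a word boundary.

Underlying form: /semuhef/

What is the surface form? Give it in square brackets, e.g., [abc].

[smohf]

1 Medial Vowel Deletion: [semuhef] → [smuhf]
2 Pre-h Lowering: [smuhf] → [smohf]
3 Stop Lenition: no change — [smohf]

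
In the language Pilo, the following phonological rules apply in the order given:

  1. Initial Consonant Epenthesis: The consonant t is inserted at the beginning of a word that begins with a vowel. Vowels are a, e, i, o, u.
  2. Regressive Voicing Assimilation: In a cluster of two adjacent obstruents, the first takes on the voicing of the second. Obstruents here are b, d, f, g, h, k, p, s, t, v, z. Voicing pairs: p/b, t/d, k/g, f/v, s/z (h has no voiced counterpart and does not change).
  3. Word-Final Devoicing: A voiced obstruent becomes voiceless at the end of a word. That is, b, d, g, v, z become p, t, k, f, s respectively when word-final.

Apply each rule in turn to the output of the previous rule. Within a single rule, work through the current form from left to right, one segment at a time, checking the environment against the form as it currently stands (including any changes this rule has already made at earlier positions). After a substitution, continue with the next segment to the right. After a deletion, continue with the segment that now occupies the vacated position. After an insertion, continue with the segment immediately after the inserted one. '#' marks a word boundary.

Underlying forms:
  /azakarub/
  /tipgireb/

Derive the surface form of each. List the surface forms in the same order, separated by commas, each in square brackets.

[tazakarup], [tibgirep]

/azakarub/:
  1 Initial Consonant Epenthesis: [azakarub] → [tazakarub]
  2 Regressive Voicing Assimilation: no change — [tazakarub]
  3 Word-Final Devoicing: [tazakarub] → [tazakarup]
/tipgireb/:
  1 Initial Consonant Epenthesis: no change — [tipgireb]
  2 Regressive Voicing Assimilation: [tipgireb] → [tibgireb]
  3 Word-Final Devoicing: [tibgireb] → [tibgirep]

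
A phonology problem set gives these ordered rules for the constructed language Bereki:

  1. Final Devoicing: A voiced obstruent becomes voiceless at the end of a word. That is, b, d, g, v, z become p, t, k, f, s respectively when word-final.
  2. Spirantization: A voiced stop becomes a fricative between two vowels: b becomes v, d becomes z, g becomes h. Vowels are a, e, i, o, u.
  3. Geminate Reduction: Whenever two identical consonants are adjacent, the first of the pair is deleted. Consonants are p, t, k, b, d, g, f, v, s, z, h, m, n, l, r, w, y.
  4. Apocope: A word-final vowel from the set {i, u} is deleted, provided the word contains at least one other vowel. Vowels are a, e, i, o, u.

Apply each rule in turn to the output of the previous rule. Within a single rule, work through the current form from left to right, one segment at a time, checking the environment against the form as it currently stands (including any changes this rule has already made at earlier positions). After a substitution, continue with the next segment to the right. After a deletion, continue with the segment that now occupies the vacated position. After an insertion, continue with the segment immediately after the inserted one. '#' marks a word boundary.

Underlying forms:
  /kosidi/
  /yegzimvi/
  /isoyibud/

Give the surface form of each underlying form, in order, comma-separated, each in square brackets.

/kosidi/:
  1 Final Devoicing: no change — [kosidi]
  2 Spirantization: [kosidi] → [kosizi]
  3 Geminate Reduction: no change — [kosizi]
  4 Apocope: [kosizi] → [kosiz]
/yegzimvi/:
  1 Final Devoicing: no change — [yegzimvi]
  2 Spirantization: no change — [yegzimvi]
  3 Geminate Reduction: no change — [yegzimvi]
  4 Apocope: [yegzimvi] → [yegzimv]
/isoyibud/:
  1 Final Devoicing: [isoyibud] → [isoyibut]
  2 Spirantization: [isoyibut] → [isoyivut]
  3 Geminate Reduction: no change — [isoyivut]
  4 Apocope: no change — [isoyivut]

[kosiz], [yegzimv], [isoyivut]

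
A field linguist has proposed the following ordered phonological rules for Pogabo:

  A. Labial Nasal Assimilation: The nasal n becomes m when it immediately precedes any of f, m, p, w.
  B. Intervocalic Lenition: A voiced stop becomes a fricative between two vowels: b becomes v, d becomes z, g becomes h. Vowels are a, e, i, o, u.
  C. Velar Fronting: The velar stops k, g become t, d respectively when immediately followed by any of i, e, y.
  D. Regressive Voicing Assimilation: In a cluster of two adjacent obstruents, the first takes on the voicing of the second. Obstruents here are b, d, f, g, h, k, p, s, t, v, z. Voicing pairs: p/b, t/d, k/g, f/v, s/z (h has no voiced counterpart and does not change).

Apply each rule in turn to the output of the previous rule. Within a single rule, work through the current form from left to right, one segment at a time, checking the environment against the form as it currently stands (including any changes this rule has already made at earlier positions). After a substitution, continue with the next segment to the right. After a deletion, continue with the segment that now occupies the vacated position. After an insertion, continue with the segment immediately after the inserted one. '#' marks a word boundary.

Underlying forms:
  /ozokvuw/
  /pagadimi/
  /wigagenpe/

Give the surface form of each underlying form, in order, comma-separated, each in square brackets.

/ozokvuw/:
  A Labial Nasal Assimilation: no change — [ozokvuw]
  B Intervocalic Lenition: no change — [ozokvuw]
  C Velar Fronting: no change — [ozokvuw]
  D Regressive Voicing Assimilation: [ozokvuw] → [ozogvuw]
/pagadimi/:
  A Labial Nasal Assimilation: no change — [pagadimi]
  B Intervocalic Lenition: [pagadimi] → [pahazimi]
  C Velar Fronting: no change — [pahazimi]
  D Regressive Voicing Assimilation: no change — [pahazimi]
/wigagenpe/:
  A Labial Nasal Assimilation: [wigagenpe] → [wigagempe]
  B Intervocalic Lenition: [wigagempe] → [wihahempe]
  C Velar Fronting: no change — [wihahempe]
  D Regressive Voicing Assimilation: no change — [wihahempe]

[ozogvuw], [pahazimi], [wihahempe]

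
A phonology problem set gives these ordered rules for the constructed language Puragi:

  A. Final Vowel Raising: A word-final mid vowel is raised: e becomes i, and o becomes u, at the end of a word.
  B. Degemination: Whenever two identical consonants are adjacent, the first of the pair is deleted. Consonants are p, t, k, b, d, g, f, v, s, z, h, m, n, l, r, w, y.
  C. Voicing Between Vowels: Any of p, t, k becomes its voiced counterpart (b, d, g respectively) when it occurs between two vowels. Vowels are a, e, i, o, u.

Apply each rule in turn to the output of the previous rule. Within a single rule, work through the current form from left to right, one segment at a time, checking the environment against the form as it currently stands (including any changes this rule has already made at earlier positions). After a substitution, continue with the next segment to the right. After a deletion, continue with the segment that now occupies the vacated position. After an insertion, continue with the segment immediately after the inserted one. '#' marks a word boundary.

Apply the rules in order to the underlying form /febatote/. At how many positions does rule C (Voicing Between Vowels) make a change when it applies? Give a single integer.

2

A Final Vowel Raising: [febatote] → [febatoti]
B Degemination: no change — [febatoti]
C Voicing Between Vowels: [febatoti] → [febadodi]
Rule C changed 2 position(s).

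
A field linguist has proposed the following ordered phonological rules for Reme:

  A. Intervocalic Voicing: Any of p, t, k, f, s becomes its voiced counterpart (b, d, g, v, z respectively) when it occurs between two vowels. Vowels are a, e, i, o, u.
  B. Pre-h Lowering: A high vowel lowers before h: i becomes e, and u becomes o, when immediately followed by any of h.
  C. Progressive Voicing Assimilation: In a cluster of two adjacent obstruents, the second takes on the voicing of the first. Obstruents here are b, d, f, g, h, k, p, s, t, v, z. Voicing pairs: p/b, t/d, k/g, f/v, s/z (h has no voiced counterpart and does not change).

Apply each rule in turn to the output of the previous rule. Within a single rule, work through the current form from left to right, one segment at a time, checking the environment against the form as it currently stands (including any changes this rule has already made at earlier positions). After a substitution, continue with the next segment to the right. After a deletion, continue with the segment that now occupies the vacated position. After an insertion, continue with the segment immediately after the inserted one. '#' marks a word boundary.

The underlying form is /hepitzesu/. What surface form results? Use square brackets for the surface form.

A Intervocalic Voicing: [hepitzesu] → [hebitzezu]
B Pre-h Lowering: no change — [hebitzezu]
C Progressive Voicing Assimilation: [hebitzezu] → [hebitsezu]

[hebitsezu]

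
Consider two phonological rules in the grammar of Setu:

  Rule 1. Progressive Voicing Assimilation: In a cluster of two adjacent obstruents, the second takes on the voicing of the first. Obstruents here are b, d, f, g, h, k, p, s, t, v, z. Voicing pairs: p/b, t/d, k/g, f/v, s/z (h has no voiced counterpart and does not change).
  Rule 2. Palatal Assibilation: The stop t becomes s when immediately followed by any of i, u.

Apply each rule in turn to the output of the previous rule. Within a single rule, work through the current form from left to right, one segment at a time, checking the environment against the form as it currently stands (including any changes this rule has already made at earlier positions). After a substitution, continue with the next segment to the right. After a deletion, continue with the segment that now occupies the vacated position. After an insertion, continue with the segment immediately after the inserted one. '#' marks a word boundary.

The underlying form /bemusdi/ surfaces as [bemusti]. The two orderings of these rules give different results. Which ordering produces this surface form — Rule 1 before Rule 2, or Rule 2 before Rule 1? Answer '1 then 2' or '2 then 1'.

2 then 1

Order 1 then 2:
  1 Progressive Voicing Assimilation: [bemusdi] → [bemusti]
  2 Palatal Assibilation: [bemusti] → [bemussi]
  result: [bemussi]
Order 2 then 1:
  2 Palatal Assibilation: no change — [bemusdi]
  1 Progressive Voicing Assimilation: [bemusdi] → [bemusti]
  result: [bemusti]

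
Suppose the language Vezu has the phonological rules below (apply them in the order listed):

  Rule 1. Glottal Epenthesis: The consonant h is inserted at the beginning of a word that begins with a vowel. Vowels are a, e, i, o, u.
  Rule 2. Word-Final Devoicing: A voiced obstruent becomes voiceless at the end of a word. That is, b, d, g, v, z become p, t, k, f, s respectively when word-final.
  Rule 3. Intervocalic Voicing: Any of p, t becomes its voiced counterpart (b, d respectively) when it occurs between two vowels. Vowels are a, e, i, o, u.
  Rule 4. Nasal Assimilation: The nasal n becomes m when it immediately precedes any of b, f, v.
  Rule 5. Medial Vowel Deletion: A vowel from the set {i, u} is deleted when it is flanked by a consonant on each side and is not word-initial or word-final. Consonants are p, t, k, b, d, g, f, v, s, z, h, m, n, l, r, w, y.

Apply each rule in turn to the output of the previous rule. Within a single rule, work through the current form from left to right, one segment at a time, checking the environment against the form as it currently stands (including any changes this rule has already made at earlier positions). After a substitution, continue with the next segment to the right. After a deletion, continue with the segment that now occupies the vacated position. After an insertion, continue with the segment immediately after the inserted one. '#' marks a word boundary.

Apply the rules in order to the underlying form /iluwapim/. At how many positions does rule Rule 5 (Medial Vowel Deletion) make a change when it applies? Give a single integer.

3

Rule 1 Glottal Epenthesis: [iluwapim] → [hiluwapim]
Rule 2 Word-Final Devoicing: no change — [hiluwapim]
Rule 3 Intervocalic Voicing: [hiluwapim] → [hiluwabim]
Rule 4 Nasal Assimilation: no change — [hiluwabim]
Rule 5 Medial Vowel Deletion: [hiluwabim] → [hlwabm]
Rule Rule 5 changed 3 position(s).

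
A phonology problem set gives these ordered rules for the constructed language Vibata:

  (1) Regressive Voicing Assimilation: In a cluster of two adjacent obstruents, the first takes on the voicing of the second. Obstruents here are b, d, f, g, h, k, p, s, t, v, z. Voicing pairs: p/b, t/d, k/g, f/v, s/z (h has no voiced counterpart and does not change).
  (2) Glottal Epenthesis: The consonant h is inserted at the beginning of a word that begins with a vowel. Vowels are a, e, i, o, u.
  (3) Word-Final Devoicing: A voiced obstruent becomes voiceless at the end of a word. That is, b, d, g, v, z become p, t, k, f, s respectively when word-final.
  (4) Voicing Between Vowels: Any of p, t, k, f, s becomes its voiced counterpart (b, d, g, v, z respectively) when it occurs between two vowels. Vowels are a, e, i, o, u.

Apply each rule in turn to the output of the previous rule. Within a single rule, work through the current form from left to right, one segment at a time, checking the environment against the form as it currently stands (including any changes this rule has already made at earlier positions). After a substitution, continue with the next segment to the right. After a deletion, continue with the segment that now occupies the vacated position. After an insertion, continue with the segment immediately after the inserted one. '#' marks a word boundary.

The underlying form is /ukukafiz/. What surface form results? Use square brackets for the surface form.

(1) Regressive Voicing Assimilation: no change — [ukukafiz]
(2) Glottal Epenthesis: [ukukafiz] → [hukukafiz]
(3) Word-Final Devoicing: [hukukafiz] → [hukukafis]
(4) Voicing Between Vowels: [hukukafis] → [hugugavis]

[hugugavis]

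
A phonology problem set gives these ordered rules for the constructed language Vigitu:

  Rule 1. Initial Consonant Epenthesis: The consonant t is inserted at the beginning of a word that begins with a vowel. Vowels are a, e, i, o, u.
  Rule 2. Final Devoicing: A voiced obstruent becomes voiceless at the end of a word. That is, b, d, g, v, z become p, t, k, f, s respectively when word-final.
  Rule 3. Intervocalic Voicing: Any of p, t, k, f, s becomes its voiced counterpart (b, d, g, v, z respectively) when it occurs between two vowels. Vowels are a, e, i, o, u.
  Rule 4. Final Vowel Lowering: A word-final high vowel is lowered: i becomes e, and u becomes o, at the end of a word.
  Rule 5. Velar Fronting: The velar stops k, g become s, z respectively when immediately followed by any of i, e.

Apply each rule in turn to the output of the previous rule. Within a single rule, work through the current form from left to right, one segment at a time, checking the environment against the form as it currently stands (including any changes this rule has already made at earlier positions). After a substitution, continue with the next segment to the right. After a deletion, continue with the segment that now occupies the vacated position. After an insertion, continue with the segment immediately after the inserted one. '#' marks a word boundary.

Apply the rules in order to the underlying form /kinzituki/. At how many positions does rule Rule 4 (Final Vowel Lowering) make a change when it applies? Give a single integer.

Rule 1 Initial Consonant Epenthesis: no change — [kinzituki]
Rule 2 Final Devoicing: no change — [kinzituki]
Rule 3 Intervocalic Voicing: [kinzituki] → [kinzidugi]
Rule 4 Final Vowel Lowering: [kinzidugi] → [kinziduge]
Rule 5 Velar Fronting: [kinziduge] → [sinziduze]
Rule Rule 4 changed 1 position(s).

1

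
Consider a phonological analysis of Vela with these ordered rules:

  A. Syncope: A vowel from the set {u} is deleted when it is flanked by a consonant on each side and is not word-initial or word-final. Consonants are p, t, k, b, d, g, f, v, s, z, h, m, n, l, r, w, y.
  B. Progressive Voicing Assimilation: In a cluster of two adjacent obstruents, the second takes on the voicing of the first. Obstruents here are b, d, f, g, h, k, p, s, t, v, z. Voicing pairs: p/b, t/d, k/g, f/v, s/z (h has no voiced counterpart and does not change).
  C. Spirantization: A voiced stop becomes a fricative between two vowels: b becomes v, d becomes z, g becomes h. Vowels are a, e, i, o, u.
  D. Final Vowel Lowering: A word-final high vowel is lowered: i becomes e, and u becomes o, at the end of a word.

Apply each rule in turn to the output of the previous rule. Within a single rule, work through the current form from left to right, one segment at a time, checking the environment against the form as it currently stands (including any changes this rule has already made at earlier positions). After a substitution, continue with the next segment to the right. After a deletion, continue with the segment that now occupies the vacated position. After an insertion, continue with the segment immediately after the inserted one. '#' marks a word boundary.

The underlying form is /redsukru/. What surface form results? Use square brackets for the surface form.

[redzgro]

A Syncope: [redsukru] → [redskru]
B Progressive Voicing Assimilation: [redskru] → [redzgru]
C Spirantization: no change — [redzgru]
D Final Vowel Lowering: [redzgru] → [redzgro]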